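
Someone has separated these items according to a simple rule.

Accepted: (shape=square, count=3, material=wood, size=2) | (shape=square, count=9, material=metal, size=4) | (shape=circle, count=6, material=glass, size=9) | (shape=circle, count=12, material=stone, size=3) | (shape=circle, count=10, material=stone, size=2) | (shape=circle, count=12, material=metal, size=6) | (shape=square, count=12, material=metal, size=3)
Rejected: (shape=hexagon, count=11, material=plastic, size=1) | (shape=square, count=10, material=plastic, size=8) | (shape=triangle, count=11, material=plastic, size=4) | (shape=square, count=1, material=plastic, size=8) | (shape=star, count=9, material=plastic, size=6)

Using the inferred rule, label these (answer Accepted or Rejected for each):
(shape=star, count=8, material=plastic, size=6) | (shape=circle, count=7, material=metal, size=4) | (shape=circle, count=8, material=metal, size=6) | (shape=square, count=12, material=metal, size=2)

Rejected, Accepted, Accepted, Accepted

Rule: material is not plastic. This holds for each 'Accepted' example and fails for each 'Rejected' one.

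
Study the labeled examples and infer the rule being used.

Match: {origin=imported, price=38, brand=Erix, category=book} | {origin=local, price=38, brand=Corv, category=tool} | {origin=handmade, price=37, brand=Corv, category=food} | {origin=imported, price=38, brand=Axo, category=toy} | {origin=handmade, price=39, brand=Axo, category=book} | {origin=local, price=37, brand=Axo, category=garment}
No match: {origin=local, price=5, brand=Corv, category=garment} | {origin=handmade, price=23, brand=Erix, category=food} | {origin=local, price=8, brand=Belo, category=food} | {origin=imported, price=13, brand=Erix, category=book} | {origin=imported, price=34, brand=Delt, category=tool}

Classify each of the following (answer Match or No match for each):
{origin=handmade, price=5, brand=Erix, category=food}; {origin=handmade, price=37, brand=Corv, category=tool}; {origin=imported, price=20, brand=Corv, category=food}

'Match' ⟺ price ≥ 37.
{origin=handmade, price=5, brand=Erix, category=food} — price = 5, hence No match. {origin=handmade, price=37, brand=Corv, category=tool} — price = 37, hence Match. {origin=imported, price=20, brand=Corv, category=food} — price = 20, hence No match.

No match, Match, No match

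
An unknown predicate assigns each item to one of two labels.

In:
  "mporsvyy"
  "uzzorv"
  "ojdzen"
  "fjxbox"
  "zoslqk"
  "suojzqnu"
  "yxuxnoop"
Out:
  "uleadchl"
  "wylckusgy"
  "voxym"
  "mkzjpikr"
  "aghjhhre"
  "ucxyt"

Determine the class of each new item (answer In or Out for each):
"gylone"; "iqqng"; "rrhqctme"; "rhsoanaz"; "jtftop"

'In' ⟺ even length AND contains 'o'.

In, Out, Out, In, In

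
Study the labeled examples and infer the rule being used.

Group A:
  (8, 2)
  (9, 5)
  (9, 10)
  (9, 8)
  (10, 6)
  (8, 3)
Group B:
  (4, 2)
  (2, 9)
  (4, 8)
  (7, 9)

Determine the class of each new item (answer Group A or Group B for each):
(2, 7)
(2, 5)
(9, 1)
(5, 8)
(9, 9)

Group B, Group B, Group A, Group B, Group A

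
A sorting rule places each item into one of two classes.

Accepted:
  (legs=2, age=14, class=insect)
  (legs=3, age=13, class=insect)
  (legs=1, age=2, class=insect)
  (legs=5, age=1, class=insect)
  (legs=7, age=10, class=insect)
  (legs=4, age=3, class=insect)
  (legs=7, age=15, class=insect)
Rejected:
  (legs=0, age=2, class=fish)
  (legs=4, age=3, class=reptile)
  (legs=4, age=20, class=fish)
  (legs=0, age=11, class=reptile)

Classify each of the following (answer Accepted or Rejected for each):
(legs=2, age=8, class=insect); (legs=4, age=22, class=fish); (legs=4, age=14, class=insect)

The pattern is that an item is 'Accepted' exactly when: class is insect.
(legs=2, age=8, class=insect): Accepted (class is insect). (legs=4, age=22, class=fish): Rejected (class is fish). (legs=4, age=14, class=insect): Accepted (class is insect).

Accepted, Rejected, Accepted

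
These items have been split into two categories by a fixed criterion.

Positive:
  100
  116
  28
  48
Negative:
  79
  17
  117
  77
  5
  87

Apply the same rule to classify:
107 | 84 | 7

Negative, Positive, Negative

All 'Positive' examples share one property — even — and every 'Negative' example lacks it.
107 → 107 is odd → Negative. 84 → 84 is even → Positive. 7 → 7 is odd → Negative.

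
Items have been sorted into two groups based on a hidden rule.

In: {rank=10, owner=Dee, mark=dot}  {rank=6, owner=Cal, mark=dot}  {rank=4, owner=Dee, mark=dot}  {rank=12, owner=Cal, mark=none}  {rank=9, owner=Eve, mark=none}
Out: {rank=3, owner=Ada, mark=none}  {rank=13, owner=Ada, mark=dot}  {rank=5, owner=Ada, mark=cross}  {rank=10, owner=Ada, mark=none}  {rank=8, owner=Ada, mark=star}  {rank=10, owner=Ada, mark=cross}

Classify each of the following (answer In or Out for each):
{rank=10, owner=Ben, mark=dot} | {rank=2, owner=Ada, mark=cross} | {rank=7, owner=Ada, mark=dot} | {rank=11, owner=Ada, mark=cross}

A rule that fits every label: owner is not Ada — true of each 'In' example, false of each 'Out' one.
{rank=10, owner=Ben, mark=dot}: In (owner is Ben). {rank=2, owner=Ada, mark=cross}: Out (owner is Ada). {rank=7, owner=Ada, mark=dot}: Out (owner is Ada). {rank=11, owner=Ada, mark=cross}: Out (owner is Ada).

In, Out, Out, Out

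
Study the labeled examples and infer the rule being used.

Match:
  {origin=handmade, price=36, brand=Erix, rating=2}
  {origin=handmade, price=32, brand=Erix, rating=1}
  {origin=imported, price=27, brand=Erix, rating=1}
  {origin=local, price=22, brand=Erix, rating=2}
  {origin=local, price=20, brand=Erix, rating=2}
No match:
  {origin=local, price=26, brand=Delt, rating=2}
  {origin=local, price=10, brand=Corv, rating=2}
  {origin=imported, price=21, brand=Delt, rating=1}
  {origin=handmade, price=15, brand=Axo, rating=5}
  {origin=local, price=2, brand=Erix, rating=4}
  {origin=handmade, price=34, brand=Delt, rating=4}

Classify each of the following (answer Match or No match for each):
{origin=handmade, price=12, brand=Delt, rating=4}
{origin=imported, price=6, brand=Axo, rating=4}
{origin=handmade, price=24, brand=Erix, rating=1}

The simplest hypothesis consistent with all the labels is: brand is Erix AND price ≥ 10.
{origin=handmade, price=12, brand=Delt, rating=4} — brand is Delt, price = 12, hence No match.
{origin=imported, price=6, brand=Axo, rating=4} — brand is Axo, price = 6, hence No match.
{origin=handmade, price=24, brand=Erix, rating=1} — brand is Erix, price = 24, hence Match.

No match, No match, Match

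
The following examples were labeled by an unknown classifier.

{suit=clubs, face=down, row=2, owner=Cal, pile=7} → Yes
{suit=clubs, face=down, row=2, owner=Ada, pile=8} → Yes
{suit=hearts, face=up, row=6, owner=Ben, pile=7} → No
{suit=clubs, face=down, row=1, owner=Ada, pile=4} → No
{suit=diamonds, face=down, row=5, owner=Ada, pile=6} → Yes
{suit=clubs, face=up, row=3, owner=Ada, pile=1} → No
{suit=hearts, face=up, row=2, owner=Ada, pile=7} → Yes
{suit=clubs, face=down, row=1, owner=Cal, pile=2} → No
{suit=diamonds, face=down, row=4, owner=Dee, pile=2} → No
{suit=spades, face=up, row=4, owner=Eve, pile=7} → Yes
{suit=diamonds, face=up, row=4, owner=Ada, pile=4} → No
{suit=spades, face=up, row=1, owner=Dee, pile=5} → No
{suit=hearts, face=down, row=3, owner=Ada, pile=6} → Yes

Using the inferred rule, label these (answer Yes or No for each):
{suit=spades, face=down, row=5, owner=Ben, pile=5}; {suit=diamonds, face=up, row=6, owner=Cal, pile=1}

No, No

The rule appears to be: row ≤ 5 AND pile ≥ 6.
{suit=spades, face=down, row=5, owner=Ben, pile=5}: No (row = 5, pile = 5). {suit=diamonds, face=up, row=6, owner=Cal, pile=1}: No (row = 6, pile = 1).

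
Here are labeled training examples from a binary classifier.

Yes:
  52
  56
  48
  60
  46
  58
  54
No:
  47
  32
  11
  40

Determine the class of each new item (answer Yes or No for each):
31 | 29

One predicate separates the groups cleanly: even AND at least 46.
31 — 31 is odd, 31 < 46, hence No.
29 — 29 is odd, 29 < 46, hence No.

No, No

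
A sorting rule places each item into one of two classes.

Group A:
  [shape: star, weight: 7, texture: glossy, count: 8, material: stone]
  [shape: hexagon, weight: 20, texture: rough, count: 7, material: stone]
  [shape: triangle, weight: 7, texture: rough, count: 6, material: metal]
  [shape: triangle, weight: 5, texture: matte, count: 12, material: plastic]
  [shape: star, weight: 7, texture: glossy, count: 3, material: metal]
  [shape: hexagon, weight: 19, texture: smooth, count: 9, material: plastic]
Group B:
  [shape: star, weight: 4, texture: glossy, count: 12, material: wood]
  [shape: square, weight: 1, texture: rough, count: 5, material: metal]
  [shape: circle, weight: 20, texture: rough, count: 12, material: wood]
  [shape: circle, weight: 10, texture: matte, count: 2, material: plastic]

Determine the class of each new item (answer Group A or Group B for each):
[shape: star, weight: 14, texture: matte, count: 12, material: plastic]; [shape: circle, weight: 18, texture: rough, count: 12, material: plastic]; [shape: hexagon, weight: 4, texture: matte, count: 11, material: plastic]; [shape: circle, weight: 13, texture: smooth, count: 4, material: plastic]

All 'Group A' examples share one property — shape is not circle AND weight ≥ 5 — and every 'Group B' example lacks it.

Group A, Group B, Group B, Group B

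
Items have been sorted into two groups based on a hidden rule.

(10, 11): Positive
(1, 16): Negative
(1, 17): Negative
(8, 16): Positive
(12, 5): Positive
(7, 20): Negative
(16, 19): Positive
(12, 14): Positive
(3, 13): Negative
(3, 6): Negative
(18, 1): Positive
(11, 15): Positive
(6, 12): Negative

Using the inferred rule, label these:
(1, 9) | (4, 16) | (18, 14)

Negative, Negative, Positive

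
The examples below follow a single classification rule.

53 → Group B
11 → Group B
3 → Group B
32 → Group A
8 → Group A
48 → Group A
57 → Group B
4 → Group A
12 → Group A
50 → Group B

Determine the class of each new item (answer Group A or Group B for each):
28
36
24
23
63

Group A, Group A, Group A, Group B, Group B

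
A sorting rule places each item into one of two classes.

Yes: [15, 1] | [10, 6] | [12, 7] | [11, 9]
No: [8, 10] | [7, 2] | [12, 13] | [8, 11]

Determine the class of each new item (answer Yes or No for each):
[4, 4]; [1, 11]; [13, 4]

Every 'Yes' example satisfies: first > second AND sum ≥ 16. None of the 'No' examples do.
No: [4, 4], since 4 = 4, 4+4 = 8.
No: [1, 11], since 1 < 11, 1+11 = 12.
Yes: [13, 4], since 13 > 4, 13+4 = 17.

No, No, Yes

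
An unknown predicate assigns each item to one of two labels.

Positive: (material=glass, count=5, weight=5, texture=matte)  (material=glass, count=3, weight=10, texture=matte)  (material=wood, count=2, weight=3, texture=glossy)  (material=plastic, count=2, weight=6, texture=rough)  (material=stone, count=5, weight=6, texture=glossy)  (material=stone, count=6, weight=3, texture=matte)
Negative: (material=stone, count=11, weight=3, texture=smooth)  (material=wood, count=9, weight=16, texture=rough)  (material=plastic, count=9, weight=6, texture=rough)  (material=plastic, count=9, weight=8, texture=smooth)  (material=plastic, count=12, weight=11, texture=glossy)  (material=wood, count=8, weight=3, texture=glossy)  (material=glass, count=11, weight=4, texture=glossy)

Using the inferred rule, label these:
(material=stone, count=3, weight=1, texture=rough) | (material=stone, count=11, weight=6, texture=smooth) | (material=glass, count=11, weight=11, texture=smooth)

Positive, Negative, Negative

The classifier is using: count ≤ 6.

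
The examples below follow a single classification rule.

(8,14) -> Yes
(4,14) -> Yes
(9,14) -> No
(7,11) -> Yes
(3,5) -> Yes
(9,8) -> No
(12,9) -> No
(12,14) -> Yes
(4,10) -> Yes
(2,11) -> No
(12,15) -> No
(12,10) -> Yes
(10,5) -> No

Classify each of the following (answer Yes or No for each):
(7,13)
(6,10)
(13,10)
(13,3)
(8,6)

One predicate separates the groups cleanly: sum is even.
(7,13) — 7+13 = 20, hence Yes. (6,10) — 6+10 = 16, hence Yes. (13,10) — 13+10 = 23, hence No. (13,3) — 13+3 = 16, hence Yes. (8,6) — 8+6 = 14, hence Yes.

Yes, Yes, No, Yes, Yes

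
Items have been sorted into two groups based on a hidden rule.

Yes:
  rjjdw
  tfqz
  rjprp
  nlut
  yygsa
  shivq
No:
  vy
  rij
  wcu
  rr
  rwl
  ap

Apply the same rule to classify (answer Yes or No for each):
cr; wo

No, No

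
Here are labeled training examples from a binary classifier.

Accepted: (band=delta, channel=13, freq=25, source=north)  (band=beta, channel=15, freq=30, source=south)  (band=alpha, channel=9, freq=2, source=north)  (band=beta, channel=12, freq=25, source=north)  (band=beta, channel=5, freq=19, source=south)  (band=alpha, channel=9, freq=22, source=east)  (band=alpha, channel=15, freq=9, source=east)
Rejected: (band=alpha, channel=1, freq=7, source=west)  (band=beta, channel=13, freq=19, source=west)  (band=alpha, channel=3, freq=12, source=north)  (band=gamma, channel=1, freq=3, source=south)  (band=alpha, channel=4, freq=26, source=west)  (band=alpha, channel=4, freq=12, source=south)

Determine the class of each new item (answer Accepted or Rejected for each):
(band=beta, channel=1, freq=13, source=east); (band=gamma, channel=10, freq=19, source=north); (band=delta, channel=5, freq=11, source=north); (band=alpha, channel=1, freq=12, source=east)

Rejected, Accepted, Accepted, Rejected

The classifier is using: source is not west AND channel ≥ 5.
(band=beta, channel=1, freq=13, source=east) — source is east, channel = 1, hence Rejected.
(band=gamma, channel=10, freq=19, source=north) — source is north, channel = 10, hence Accepted.
(band=delta, channel=5, freq=11, source=north) — source is north, channel = 5, hence Accepted.
(band=alpha, channel=1, freq=12, source=east) — source is east, channel = 1, hence Rejected.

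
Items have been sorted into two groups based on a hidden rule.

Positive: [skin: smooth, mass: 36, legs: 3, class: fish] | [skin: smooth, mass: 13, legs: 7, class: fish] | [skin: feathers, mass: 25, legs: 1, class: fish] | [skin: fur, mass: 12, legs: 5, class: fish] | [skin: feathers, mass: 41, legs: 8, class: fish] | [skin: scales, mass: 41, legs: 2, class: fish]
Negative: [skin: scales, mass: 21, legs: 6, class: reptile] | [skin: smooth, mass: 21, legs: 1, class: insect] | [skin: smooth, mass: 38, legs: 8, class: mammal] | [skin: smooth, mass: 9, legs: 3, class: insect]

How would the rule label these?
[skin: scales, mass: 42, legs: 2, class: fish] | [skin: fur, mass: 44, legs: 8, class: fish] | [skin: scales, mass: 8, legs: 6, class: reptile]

The simplest hypothesis consistent with all the labels is: class is fish.
[skin: scales, mass: 42, legs: 2, class: fish]: Positive (class is fish). [skin: fur, mass: 44, legs: 8, class: fish]: Positive (class is fish). [skin: scales, mass: 8, legs: 6, class: reptile]: Negative (class is reptile).

Positive, Positive, Negative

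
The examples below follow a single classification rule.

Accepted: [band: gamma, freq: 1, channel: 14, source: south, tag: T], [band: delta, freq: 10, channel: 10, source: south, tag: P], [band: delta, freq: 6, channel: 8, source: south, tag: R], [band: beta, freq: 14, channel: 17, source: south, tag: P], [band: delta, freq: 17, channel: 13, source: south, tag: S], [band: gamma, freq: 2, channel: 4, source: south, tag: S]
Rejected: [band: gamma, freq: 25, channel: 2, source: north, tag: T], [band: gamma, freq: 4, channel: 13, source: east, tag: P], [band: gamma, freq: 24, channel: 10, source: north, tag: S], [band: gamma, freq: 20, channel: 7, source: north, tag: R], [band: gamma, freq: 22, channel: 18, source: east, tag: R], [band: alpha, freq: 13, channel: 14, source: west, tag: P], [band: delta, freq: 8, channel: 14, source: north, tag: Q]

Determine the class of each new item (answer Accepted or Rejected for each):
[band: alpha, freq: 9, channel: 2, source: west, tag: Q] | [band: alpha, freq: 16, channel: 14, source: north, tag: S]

Comparing the two groups points to one rule — source is south.

Rejected, Rejected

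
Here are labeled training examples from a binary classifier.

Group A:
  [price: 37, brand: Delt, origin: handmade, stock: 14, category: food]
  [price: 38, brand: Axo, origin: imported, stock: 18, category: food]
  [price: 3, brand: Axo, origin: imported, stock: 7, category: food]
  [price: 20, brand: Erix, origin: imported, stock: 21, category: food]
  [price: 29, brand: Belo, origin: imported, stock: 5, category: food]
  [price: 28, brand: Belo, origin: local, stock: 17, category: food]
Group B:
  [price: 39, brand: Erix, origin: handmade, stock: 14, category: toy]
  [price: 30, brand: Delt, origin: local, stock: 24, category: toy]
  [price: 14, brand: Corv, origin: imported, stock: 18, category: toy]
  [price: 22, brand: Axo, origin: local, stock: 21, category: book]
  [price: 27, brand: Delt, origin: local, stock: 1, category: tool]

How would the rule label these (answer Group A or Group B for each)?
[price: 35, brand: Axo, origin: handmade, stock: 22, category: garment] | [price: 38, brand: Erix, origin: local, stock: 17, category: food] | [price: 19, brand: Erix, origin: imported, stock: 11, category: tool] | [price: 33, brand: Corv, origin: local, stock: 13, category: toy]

Group B, Group A, Group B, Group B

The classifier is using: category is food.
[price: 35, brand: Axo, origin: handmade, stock: 22, category: garment] → category is garment → Group B. [price: 38, brand: Erix, origin: local, stock: 17, category: food] → category is food → Group A. [price: 19, brand: Erix, origin: imported, stock: 11, category: tool] → category is tool → Group B. [price: 33, brand: Corv, origin: local, stock: 13, category: toy] → category is toy → Group B.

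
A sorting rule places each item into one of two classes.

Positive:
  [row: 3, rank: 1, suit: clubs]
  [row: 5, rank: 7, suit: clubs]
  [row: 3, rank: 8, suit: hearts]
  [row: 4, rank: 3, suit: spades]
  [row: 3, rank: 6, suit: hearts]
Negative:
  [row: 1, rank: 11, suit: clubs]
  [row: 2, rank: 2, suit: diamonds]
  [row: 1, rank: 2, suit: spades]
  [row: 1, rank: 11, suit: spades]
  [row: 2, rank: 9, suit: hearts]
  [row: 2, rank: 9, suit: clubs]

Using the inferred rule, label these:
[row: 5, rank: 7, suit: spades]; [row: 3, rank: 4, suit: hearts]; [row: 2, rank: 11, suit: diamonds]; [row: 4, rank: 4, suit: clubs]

Positive, Positive, Negative, Positive

All 'Positive' examples share one property — row ≥ 3 — and every 'Negative' example lacks it.
[row: 5, rank: 7, suit: spades] — row = 5, hence Positive. [row: 3, rank: 4, suit: hearts] — row = 3, hence Positive. [row: 2, rank: 11, suit: diamonds] — row = 2, hence Negative. [row: 4, rank: 4, suit: clubs] — row = 4, hence Positive.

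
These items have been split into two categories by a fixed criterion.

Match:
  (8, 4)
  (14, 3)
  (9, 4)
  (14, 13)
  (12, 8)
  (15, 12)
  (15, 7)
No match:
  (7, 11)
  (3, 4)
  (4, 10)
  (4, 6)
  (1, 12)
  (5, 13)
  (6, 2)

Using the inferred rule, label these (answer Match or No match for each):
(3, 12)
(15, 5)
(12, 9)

Rule: first ≥ 8. This holds for each 'Match' example and fails for each 'No match' one.
(3, 12): first 3 — lacks this property, so No match. (15, 5): first 15 — meets the rule, so Match. (12, 9): first 12 — meets the rule, so Match.

No match, Match, Match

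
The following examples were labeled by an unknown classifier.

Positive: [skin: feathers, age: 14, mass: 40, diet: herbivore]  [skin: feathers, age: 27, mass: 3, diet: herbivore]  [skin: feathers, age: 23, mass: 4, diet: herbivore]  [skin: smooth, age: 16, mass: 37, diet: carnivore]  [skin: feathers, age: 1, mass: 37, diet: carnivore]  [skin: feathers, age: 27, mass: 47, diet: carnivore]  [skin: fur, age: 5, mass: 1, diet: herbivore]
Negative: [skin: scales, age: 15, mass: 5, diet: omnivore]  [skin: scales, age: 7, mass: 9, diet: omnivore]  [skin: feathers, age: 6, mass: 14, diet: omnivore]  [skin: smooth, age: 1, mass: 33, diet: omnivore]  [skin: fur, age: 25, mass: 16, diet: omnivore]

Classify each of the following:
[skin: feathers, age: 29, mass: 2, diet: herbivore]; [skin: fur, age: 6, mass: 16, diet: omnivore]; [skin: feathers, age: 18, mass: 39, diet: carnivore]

Positive, Negative, Positive

All 'Positive' examples share one property — diet is not omnivore — and every 'Negative' example lacks it.
[skin: feathers, age: 29, mass: 2, diet: herbivore] → diet is herbivore → Positive. [skin: fur, age: 6, mass: 16, diet: omnivore] → diet is omnivore → Negative. [skin: feathers, age: 18, mass: 39, diet: carnivore] → diet is carnivore → Positive.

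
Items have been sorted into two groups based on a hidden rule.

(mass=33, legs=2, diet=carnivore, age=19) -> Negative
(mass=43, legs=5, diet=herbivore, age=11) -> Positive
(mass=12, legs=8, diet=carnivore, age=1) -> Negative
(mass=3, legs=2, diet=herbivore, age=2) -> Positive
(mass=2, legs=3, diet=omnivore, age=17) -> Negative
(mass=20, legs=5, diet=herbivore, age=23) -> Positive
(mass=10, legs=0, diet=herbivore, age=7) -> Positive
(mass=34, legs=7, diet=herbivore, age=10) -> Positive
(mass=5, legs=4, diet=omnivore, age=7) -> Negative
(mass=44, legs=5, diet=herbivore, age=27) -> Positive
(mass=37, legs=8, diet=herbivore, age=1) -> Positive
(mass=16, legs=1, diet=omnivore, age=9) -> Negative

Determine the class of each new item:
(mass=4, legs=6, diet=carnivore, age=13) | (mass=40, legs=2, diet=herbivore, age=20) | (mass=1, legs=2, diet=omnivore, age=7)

Checking candidate rules against both groups, what survives is: diet is herbivore.

Negative, Positive, Negative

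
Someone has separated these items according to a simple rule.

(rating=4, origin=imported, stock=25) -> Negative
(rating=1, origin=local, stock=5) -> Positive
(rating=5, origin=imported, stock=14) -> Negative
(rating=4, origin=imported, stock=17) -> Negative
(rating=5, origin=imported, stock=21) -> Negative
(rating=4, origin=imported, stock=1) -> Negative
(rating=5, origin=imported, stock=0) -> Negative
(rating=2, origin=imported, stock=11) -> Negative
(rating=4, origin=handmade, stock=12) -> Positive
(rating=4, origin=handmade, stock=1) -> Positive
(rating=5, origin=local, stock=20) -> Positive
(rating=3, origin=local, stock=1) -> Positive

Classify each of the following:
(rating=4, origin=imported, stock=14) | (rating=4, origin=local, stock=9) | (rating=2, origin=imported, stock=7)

Negative, Positive, Negative

The classifier is using: origin is not imported.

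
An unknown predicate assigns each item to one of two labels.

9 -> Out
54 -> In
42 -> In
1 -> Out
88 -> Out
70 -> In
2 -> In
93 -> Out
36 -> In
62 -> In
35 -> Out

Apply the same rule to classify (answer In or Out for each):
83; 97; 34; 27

Out, Out, In, Out

The common property of the 'In' items is: even AND at most 70. No 'Out' item has it.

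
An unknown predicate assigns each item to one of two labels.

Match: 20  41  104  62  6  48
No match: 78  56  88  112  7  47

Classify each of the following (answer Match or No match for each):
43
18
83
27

No match, No match, Match, Match

The rule appears to be: ≡ 6 (mod 7).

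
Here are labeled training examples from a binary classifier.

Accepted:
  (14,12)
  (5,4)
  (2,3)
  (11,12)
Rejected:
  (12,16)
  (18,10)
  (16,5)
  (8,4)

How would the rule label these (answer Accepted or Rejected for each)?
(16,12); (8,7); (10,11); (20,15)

Rejected, Accepted, Accepted, Rejected

The rule appears to be: |first − second| ≤ 2.
Rejected: (16,12), since |16−12| = 4.
Accepted: (8,7), since |8−7| = 1.
Accepted: (10,11), since |10−11| = 1.
Rejected: (20,15), since |20−15| = 5.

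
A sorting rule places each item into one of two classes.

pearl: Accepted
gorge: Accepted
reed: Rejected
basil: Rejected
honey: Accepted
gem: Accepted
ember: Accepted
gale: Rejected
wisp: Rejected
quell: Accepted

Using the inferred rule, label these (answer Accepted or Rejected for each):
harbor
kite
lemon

Rejected, Rejected, Accepted

The simplest hypothesis consistent with all the labels is: odd length AND contains 'e'.
harbor: Rejected (length 6, no 'e'). kite: Rejected (length 4, has 'e'). lemon: Accepted (length 5, has 'e').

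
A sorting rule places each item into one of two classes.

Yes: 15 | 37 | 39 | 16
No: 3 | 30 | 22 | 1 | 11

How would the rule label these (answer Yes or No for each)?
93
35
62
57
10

One predicate separates the groups cleanly: digit sum ≥ 5.

Yes, Yes, Yes, Yes, No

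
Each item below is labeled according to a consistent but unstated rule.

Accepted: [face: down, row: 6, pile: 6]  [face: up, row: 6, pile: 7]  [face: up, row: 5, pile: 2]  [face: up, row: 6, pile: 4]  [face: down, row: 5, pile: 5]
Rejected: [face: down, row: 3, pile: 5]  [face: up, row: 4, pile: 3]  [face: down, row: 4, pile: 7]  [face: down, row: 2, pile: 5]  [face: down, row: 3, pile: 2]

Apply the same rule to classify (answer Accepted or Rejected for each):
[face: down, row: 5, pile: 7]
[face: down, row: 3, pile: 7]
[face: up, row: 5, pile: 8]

Accepted, Rejected, Accepted

A rule that fits every label: row ≥ 5 — true of each 'Accepted' example, false of each 'Rejected' one.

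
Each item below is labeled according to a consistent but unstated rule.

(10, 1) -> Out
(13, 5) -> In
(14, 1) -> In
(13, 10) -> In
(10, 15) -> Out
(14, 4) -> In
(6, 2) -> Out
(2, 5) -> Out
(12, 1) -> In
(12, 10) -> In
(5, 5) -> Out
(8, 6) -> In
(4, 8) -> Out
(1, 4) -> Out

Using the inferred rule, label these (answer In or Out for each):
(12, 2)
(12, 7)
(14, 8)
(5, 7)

In, In, In, Out

The rule appears to be: first > second AND sum ≥ 12.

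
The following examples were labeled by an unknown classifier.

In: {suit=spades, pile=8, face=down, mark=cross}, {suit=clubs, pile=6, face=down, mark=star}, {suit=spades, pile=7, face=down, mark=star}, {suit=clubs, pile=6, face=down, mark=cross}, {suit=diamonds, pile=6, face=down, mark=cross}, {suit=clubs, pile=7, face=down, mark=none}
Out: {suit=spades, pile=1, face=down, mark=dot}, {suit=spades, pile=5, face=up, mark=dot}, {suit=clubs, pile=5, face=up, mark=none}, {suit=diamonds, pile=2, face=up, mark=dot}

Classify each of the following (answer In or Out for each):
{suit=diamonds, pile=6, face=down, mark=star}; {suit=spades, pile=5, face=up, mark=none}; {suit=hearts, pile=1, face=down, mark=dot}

In, Out, Out

The simplest hypothesis consistent with all the labels is: pile ≥ 6.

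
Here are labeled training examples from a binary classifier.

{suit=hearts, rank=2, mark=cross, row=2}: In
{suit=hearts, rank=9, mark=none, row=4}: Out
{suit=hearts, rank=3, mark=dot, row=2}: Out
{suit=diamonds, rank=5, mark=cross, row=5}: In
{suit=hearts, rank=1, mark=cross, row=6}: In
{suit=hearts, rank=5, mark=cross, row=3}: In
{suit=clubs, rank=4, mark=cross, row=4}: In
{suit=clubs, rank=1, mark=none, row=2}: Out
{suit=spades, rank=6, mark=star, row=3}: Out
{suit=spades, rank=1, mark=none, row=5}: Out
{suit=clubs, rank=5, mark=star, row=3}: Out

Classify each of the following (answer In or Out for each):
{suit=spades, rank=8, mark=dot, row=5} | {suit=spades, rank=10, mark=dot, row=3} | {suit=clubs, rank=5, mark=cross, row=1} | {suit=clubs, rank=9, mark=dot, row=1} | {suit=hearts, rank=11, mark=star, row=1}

Out, Out, In, Out, Out

The pattern is that an item is 'In' exactly when: mark is cross.
{suit=spades, rank=8, mark=dot, row=5} → mark is dot → Out. {suit=spades, rank=10, mark=dot, row=3} → mark is dot → Out. {suit=clubs, rank=5, mark=cross, row=1} → mark is cross → In. {suit=clubs, rank=9, mark=dot, row=1} → mark is dot → Out. {suit=hearts, rank=11, mark=star, row=1} → mark is star → Out.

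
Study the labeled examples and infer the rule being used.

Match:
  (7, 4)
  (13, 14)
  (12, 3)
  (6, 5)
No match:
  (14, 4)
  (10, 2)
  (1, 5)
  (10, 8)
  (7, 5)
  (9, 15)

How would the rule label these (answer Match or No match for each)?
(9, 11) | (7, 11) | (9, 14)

No match, No match, Match

Looking at the examples, the only property every 'Match' case has and every 'No match' case lacks is: sum is odd.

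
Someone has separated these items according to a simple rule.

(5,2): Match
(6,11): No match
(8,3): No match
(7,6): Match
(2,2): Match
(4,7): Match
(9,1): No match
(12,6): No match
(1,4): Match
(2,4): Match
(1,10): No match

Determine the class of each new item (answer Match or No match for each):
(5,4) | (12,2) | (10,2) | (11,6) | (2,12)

Match, No match, No match, No match, No match

The distinguishing property — max ≤ 7 — holds for all the 'Match' cases and none of the 'No match' cases.
Match: (5,4), since max 5.
No match: (12,2), since max 12.
No match: (10,2), since max 10.
No match: (11,6), since max 11.
No match: (2,12), since max 12.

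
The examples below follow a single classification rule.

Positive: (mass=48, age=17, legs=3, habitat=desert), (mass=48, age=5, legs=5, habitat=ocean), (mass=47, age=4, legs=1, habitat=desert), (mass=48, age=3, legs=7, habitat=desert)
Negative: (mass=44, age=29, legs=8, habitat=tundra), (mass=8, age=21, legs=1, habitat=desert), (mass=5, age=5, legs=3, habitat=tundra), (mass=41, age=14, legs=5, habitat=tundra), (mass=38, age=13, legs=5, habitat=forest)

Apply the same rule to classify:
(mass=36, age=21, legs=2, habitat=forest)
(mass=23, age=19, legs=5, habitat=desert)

The simplest hypothesis consistent with all the labels is: mass ≥ 47.
(mass=36, age=21, legs=2, habitat=forest) → mass = 36 → Negative. (mass=23, age=19, legs=5, habitat=desert) → mass = 23 → Negative.

Negative, Negative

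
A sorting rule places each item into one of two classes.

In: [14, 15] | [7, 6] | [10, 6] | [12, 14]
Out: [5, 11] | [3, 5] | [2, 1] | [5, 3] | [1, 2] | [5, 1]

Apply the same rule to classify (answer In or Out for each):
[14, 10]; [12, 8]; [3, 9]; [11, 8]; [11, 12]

The classifier is using: first ≥ 6.

In, In, Out, In, In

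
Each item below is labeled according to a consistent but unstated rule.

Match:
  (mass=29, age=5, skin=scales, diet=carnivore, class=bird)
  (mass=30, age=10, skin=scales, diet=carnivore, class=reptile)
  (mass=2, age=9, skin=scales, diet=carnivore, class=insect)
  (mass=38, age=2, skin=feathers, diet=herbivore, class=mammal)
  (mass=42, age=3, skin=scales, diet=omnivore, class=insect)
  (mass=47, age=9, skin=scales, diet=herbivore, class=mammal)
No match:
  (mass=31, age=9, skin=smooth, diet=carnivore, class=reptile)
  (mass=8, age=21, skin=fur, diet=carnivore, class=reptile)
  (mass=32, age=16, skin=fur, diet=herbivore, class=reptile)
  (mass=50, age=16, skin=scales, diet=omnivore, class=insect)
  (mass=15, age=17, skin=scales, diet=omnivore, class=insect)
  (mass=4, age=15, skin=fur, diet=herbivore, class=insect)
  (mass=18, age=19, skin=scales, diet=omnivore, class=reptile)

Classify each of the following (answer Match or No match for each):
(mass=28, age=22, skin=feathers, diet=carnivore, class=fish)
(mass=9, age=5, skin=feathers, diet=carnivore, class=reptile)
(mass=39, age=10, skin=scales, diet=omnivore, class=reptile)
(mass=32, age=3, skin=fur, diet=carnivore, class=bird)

The distinguishing property — age ≤ 10 AND mass ≠ 31 — holds for all the 'Match' cases and none of the 'No match' cases.
(mass=28, age=22, skin=feathers, diet=carnivore, class=fish): age = 22, mass = 28 — doesn't match, so No match.
(mass=9, age=5, skin=feathers, diet=carnivore, class=reptile): age = 5, mass = 9 — qualifies, so Match.
(mass=39, age=10, skin=scales, diet=omnivore, class=reptile): age = 10, mass = 39 — qualifies, so Match.
(mass=32, age=3, skin=fur, diet=carnivore, class=bird): age = 3, mass = 32 — qualifies, so Match.

No match, Match, Match, Match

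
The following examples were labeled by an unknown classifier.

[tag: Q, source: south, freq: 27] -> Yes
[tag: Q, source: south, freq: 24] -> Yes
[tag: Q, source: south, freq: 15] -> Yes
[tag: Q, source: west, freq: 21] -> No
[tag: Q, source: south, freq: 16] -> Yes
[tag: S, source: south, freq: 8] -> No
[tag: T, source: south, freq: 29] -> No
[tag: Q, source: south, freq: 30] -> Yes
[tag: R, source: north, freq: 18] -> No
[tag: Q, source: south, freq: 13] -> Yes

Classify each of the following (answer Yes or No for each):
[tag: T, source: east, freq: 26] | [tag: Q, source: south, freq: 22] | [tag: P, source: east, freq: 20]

No, Yes, No

The pattern is that an item is 'Yes' exactly when: tag is Q AND source is south.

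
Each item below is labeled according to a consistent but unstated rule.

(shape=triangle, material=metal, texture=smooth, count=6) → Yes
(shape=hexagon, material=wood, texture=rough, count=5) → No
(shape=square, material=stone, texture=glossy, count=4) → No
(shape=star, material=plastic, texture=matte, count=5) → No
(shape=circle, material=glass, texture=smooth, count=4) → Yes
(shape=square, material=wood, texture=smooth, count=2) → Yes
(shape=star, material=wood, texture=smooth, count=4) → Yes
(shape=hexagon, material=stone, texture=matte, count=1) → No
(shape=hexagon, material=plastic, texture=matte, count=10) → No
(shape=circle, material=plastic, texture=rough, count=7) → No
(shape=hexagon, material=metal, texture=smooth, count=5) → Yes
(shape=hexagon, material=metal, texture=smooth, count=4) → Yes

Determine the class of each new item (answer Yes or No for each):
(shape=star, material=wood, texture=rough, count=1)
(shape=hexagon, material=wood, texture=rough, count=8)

The pattern is that an item is 'Yes' exactly when: texture is smooth.
(shape=star, material=wood, texture=rough, count=1): texture is rough — does not satisfy this, so No. (shape=hexagon, material=wood, texture=rough, count=8): texture is rough — does not satisfy this, so No.

No, No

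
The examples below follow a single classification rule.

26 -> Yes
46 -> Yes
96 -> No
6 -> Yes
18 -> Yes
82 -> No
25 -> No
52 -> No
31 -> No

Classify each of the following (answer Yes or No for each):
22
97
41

Yes, No, No

The common property of the 'Yes' items is: even AND at most 46. No 'No' item has it.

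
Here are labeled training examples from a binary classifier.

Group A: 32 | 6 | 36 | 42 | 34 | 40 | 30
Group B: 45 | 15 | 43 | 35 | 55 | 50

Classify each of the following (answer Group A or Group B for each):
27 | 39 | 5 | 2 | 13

Group B, Group B, Group B, Group A, Group B

The pattern is that an item is 'Group A' exactly when: even AND at most 42.
27: 27 is odd, 27 ≤ 42, doesn't qualify → Group B.
39: 39 is odd, 39 ≤ 42, doesn't qualify → Group B.
5: 5 is odd, 5 ≤ 42, doesn't qualify → Group B.
2: 2 is even, 2 ≤ 42, meets the rule → Group A.
13: 13 is odd, 13 ≤ 42, doesn't qualify → Group B.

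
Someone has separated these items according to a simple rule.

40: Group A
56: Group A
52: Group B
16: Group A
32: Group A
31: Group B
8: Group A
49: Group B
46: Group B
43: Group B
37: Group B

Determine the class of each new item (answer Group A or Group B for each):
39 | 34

Group B, Group B

The simplest hypothesis consistent with all the labels is: multiple of 8.
39: Group B (39 = 8·4 + 7). 34: Group B (34 = 8·4 + 2).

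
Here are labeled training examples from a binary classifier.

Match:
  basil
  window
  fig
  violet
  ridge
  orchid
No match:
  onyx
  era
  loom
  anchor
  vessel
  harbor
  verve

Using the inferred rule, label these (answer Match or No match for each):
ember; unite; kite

No match, Match, Match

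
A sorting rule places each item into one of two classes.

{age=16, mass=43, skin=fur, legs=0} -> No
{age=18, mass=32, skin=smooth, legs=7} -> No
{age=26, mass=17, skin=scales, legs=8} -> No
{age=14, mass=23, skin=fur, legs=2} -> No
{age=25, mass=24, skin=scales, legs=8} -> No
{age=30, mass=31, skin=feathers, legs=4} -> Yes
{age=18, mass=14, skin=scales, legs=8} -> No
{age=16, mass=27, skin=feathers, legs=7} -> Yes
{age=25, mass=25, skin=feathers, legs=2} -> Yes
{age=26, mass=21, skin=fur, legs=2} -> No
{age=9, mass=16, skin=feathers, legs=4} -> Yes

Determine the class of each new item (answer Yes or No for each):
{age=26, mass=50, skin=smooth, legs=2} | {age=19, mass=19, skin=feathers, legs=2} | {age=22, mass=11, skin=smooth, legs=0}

No, Yes, No

The distinguishing property — skin is feathers — holds for all the 'Yes' cases and none of the 'No' cases.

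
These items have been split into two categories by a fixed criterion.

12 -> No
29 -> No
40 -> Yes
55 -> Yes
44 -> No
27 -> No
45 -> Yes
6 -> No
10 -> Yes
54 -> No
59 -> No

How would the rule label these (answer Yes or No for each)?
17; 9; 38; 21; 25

No, No, No, No, Yes

The simplest hypothesis consistent with all the labels is: multiple of 5.
No: 17, since 17 = 5·3 + 2.
No: 9, since 9 = 5·1 + 4.
No: 38, since 38 = 5·7 + 3.
No: 21, since 21 = 5·4 + 1.
Yes: 25, since 25 = 5·5.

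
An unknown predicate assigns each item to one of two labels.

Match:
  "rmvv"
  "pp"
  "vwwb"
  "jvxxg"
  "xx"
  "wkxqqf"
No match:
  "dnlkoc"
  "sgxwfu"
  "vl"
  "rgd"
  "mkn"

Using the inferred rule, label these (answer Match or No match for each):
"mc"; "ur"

The common property of the 'Match' items is: has a double letter. No 'No match' item has it.
"mc": No match (no doubled letter). "ur": No match (no doubled letter).

No match, No match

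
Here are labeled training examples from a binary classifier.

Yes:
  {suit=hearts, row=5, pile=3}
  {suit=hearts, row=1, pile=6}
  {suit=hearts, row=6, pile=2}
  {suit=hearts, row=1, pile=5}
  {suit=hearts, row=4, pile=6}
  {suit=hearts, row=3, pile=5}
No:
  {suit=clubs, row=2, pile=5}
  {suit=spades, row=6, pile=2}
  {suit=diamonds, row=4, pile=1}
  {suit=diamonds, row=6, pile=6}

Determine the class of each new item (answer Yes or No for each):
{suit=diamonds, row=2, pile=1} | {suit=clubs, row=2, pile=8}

No, No

Looking at the examples, the only property every 'Yes' case has and every 'No' case lacks is: suit is hearts.
{suit=diamonds, row=2, pile=1}: suit is diamonds — does not pass, so No.
{suit=clubs, row=2, pile=8}: suit is clubs — does not pass, so No.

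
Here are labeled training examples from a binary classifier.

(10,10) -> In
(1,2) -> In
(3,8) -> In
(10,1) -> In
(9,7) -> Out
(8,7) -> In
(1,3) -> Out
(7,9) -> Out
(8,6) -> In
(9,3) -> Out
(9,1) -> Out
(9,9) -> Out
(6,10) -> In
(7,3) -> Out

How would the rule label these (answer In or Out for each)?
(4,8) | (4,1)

In, In

The rule appears to be: product is even.
(4,8) — 4·8 = 32, hence In.
(4,1) — 4·1 = 4, hence In.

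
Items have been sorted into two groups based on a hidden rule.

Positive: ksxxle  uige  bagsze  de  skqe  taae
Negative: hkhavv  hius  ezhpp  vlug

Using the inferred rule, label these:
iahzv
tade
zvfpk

The common property of the 'Positive' items is: ends with 'e'. No 'Negative' item has it.
iahzv → ends with 'v' → Negative.
tade → ends with 'e' → Positive.
zvfpk → ends with 'k' → Negative.

Negative, Positive, Negative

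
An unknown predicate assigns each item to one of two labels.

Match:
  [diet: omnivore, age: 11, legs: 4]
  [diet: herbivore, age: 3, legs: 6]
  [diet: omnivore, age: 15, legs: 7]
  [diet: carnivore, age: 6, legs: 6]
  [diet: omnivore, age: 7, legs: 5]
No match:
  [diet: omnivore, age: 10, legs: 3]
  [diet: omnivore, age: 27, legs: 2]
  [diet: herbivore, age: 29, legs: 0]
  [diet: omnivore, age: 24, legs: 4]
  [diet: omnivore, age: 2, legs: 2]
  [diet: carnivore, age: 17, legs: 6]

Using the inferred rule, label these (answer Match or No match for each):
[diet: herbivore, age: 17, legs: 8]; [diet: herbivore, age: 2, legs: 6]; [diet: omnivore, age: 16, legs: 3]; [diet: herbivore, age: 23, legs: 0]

No match, Match, No match, No match

The pattern is that an item is 'Match' exactly when: legs ≥ 4 AND age ≤ 15.
[diet: herbivore, age: 17, legs: 8]: No match (legs = 8, age = 17). [diet: herbivore, age: 2, legs: 6]: Match (legs = 6, age = 2). [diet: omnivore, age: 16, legs: 3]: No match (legs = 3, age = 16). [diet: herbivore, age: 23, legs: 0]: No match (legs = 0, age = 23).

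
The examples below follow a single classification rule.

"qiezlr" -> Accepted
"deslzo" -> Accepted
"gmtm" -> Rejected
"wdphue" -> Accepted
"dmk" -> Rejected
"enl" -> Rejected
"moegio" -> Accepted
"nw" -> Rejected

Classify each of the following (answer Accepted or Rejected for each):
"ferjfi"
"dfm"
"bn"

Accepted, Rejected, Rejected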